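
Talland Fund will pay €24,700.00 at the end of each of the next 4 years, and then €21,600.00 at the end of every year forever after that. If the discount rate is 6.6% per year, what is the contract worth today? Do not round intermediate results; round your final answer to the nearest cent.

PV of 4-year annuity: €24,700.00 × [1 − (1+0.066)^−4] / 0.066 = 84425.19578
Perpetuity value at year 4: €21,600.00 / 0.066 = 327272.72727
PV of perpetuity: 327272.72727 / (1+0.066)^4 = 253443.40627
Total PV = 84425.19578 + 253443.40627 = 337868.60205

€337868.60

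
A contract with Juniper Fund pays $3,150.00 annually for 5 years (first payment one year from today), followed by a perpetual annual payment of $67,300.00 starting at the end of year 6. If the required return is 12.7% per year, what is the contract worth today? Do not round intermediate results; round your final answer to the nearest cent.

PV of 5-year annuity: $3,150.00 × [1 − (1+0.127)^−5] / 0.127 = 11160.86038
Perpetuity value at year 5: $67,300.00 / 0.127 = 529921.25984
PV of perpetuity: 529921.25984 / (1+0.127)^5 = 291468.59201
Total PV = 11160.86038 + 291468.59201 = 302629.45239

$302629.45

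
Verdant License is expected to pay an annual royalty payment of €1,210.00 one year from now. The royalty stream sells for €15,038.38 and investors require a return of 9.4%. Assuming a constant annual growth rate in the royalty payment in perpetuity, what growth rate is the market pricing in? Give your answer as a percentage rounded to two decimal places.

1.35%

P = D₁/(r−g) ⇒ g = r − D₁/P = 0.094 − €1,210.00/€15,038.38 = 0.013539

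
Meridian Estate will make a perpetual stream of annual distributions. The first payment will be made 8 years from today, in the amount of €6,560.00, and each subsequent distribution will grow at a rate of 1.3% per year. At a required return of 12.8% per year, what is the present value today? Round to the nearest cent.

€24549.48

Value at end of year 7: C₁ / (r − g) = €6,560.00 / (0.128 − 0.013) = €57,043.4783
Discount to today: PV = €57,043.4783 / (1 + 0.128)^7 = €57,043.4783 / 2.323612 = €24,549.48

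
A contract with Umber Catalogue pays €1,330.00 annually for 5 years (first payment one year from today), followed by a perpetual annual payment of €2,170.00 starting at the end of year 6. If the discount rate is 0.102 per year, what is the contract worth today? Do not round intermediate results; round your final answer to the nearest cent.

€18106.45

PV of 5-year annuity: €1,330.00 × [1 − (1+0.102)^−5] / 0.102 = 5016.09183
Perpetuity value at year 5: €2,170.00 / 0.102 = 21274.50980
PV of perpetuity: 21274.50980 / (1+0.102)^5 = 13090.35998
Total PV = 5016.09183 + 13090.35998 = 18106.45181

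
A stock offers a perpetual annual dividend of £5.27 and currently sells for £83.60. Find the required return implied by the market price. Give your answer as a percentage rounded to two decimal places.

6.30%

P = C/r ⇒ r = C/P = £5.27/£83.60 = 0.063038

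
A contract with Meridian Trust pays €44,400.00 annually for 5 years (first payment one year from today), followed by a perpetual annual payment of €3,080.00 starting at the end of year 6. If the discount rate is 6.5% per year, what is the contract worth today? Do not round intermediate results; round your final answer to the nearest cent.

PV of 5-year annuity: €44,400.00 × [1 − (1+0.065)^−5] / 0.065 = 184512.16705
Perpetuity value at year 5: €3,080.00 / 0.065 = 47384.61538
PV of perpetuity: 47384.61538 / (1+0.065)^5 = 34585.12272
Total PV = 184512.16705 + 34585.12272 = 219097.28977

€219097.29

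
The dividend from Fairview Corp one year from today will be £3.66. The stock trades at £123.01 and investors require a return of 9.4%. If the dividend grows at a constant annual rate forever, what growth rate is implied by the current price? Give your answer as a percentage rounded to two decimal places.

P = D₁/(r−g) ⇒ g = r − D₁/P = 0.094 − £3.66/£123.01 = 0.064246

6.42%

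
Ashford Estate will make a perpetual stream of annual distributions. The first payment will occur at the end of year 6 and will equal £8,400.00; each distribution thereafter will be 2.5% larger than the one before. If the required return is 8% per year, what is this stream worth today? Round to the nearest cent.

Value at end of year 5: C₁ / (r − g) = £8,400.00 / (0.08 − 0.025) = £152,727.2727
Discount to today: PV = £152,727.2727 / (1 + 0.08)^5 = £152,727.2727 / 1.469328 = £103,943.62

£103943.62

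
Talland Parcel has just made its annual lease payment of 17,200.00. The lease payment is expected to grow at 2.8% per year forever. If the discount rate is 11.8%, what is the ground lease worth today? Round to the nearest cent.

196462.22

D₁ = D₀ × (1 + g) = 17,200.00 × 1.028 = 17,681.6000
Growing perpetuity: P = D₁ / (r − g) = 17,681.6000 / (0.118 − 0.028) = 196,462.22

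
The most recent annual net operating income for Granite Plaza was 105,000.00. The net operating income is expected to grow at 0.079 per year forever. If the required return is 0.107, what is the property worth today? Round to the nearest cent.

4046250.00

D₁ = D₀ × (1 + g) = 105,000.00 × 1.079 = 113,295.0000
Growing perpetuity: P = D₁ / (r − g) = 113,295.0000 / (0.107 − 0.079) = 4,046,250.00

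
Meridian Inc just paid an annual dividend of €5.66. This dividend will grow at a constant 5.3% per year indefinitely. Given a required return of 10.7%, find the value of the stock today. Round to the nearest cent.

€110.37

D₁ = D₀ × (1 + g) = €5.66 × 1.053 = €5.9600
Growing perpetuity: P = D₁ / (r − g) = €5.9600 / (0.107 − 0.053) = €110.37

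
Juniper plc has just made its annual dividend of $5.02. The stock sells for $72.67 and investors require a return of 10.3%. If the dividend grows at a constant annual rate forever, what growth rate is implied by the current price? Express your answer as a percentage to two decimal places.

P = D₀(1+g)/(r−g) ⇒ P(r−g) = D₀(1+g) ⇒ g(P+D₀) = P·r − D₀
g = (P·r − D₀)/(P + D₀) = ($72.67×0.103 − $5.02) / ($72.67 + $5.02) = 0.031729

3.17%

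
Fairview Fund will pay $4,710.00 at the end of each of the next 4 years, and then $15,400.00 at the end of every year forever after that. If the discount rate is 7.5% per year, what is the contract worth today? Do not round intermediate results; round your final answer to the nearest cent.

PV of 4-year annuity: $4,710.00 × [1 − (1+0.075)^−4] / 0.075 = 15775.32673
Perpetuity value at year 4: $15,400.00 / 0.075 = 205333.33333
PV of perpetuity: 205333.33333 / (1+0.075)^4 = 153753.70878
Total PV = 15775.32673 + 153753.70878 = 169529.03551

$169529.04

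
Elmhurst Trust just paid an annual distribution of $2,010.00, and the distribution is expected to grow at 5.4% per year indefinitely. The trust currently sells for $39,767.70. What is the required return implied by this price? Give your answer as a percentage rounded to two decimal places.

D₁ = $2,010.00 × 1.054 = $2,118.5400
P = D₁/(r − g) ⇒ r = D₁/P + g = $2,118.5400/$39,767.70 + 0.054 = 0.053273 + 0.054 = 0.107273

10.73%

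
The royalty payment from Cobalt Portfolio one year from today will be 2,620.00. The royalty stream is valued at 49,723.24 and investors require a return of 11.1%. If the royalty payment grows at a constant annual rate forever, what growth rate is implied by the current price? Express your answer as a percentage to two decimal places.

P = D₁/(r−g) ⇒ g = r − D₁/P = 0.111 − 2,620.00/49,723.24 = 0.058308

5.83%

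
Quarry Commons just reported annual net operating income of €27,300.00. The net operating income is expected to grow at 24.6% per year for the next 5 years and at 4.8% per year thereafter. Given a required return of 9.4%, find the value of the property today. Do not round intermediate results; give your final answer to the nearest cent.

D_1 = 34015.80000
D_2 = 42383.68680
D_3 = 52810.07375
D_4 = 65801.35190
D_5 = 81988.48446
Terminal value at year 5: TV = D_5×(1+g_2)/(r−g_2) = 85923.93172/0.046 = 1867911.55906
P_0 = D_1/(1+r)^1 + D_2/(1+r)^2 + D_3/(1+r)^3 + D_4/(1+r)^4 + D_5/(1+r)^5 + TV/(1+r)^5
    = 31093.05302 + 35413.11157 + 40333.39764 + 45937.30663 + 52319.82090 + 1191982.00664 = 1397078.69640

€1397078.70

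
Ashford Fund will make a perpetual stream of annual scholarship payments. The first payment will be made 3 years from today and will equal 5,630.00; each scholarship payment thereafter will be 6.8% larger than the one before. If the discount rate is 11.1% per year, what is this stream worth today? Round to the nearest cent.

Value at end of year 2: C₁ / (r − g) = 5,630.00 / (0.111 − 0.068) = 130,930.2326
Discount to today: PV = 130,930.2326 / (1 + 0.111)^2 = 130,930.2326 / 1.234321 = 106,074.70

106074.70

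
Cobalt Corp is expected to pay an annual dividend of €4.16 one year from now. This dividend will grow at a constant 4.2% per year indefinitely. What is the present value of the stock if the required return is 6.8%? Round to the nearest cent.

Growing perpetuity: P = D₁ / (r − g) = €4.1600 / (0.068 − 0.042) = €160.00

€160.00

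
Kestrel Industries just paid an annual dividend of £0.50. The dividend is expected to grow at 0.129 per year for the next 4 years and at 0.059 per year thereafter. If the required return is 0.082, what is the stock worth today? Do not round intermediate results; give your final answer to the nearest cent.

£29.52

D_1 = 0.56450
D_2 = 0.63732
D_3 = 0.71953
D_4 = 0.81235
Terminal value at year 4: TV = D_4×(1+g_2)/(r−g_2) = 0.86028/0.023 = 37.40364
P_0 = D_1/(1+r)^1 + D_2/(1+r)^2 + D_3/(1+r)^3 + D_4/(1+r)^4 + TV/(1+r)^4
    = 0.52172 + 0.54438 + 0.56803 + 0.59270 + 27.29008 = 29.51691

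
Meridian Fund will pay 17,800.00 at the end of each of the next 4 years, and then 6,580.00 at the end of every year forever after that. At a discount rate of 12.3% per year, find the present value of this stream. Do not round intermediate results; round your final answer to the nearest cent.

87360.79

PV of 4-year annuity: 17,800.00 × [1 − (1+0.123)^−4] / 0.123 = 53724.98606
Perpetuity value at year 4: 6,580.00 / 0.123 = 53495.93496
PV of perpetuity: 53495.93496 / (1+0.123)^4 = 33635.79966
Total PV = 53724.98606 + 33635.79966 = 87360.78572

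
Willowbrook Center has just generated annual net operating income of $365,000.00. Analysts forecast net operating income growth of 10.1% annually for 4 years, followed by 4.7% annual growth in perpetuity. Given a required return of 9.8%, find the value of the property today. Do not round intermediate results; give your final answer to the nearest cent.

$9045464.78

D_1 = 401865.00000
D_2 = 442453.36500
D_3 = 487141.15486
D_4 = 536342.41151
Terminal value at year 4: TV = D_4×(1+g_2)/(r−g_2) = 561550.50485/0.051 = 11010794.21269
P_0 = D_1/(1+r)^1 + D_2/(1+r)^2 + D_3/(1+r)^3 + D_4/(1+r)^4 + TV/(1+r)^4
    = 365997.26776 + 366997.26029 + 367999.98505 + 369005.44949 + 7575464.81599 = 9045464.77858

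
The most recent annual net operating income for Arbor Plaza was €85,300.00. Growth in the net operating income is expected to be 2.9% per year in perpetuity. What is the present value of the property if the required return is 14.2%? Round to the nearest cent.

€776758.41

D₁ = D₀ × (1 + g) = €85,300.00 × 1.029 = €87,773.7000
Growing perpetuity: P = D₁ / (r − g) = €87,773.7000 / (0.142 − 0.029) = €776,758.41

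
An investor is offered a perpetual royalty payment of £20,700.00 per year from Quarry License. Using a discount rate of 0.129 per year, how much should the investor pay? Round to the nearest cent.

£160465.12

Level perpetuity: PV = C / r = £20,700.00 / 0.129 = £160,465.12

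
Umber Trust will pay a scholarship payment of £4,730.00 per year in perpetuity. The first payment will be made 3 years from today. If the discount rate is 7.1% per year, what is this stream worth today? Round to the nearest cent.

£58079.63

Value at end of year 2: C / r = £4,730.00 / 0.071 = £66,619.7183
Discount to today: PV = £66,619.7183 / (1 + 0.071)^2 = £66,619.7183 / 1.147041 = £58,079.63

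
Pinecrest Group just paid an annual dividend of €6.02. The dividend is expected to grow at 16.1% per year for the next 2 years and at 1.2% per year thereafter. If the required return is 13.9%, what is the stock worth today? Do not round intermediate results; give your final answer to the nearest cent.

D_1 = 6.98922
D_2 = 8.11448
Terminal value at year 2: TV = D_2×(1+g_2)/(r−g_2) = 8.21186/0.127 = 64.66030
P_0 = D_1/(1+r)^1 + D_2/(1+r)^2 + TV/(1+r)^2
    = 6.13628 + 6.25480 + 49.84140 = 62.23248

€62.23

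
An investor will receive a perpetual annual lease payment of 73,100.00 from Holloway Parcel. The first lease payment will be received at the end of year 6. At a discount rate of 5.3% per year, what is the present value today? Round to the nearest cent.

1065368.01

Value at end of year 5: C / r = 73,100.00 / 0.053 = 1,379,245.2830
Discount to today: PV = 1,379,245.2830 / (1 + 0.053)^5 = 1,379,245.2830 / 1.294619 = 1,065,368.01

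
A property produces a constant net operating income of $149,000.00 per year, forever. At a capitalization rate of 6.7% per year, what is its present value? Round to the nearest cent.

Level perpetuity: PV = C / r = $149,000.00 / 0.067 = $2,223,880.60

$2223880.60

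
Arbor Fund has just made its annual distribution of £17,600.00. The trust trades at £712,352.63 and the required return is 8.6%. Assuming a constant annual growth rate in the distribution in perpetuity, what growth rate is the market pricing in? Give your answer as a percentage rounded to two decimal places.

5.98%

P = D₀(1+g)/(r−g) ⇒ P(r−g) = D₀(1+g) ⇒ g(P+D₀) = P·r − D₀
g = (P·r − D₀)/(P + D₀) = (£712,352.63×0.086 − £17,600.00) / (£712,352.63 + £17,600.00) = 0.059815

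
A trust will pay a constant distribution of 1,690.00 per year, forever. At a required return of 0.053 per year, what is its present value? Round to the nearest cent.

Level perpetuity: PV = C / r = 1,690.00 / 0.053 = 31,886.79

31886.79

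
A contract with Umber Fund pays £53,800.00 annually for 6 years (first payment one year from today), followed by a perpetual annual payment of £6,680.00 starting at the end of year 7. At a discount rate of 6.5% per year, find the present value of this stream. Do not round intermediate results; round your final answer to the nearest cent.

PV of 6-year annuity: £53,800.00 × [1 − (1+0.065)^−6] / 0.065 = 260446.52936
Perpetuity value at year 6: £6,680.00 / 0.065 = 102769.23077
PV of perpetuity: 102769.23077 / (1+0.065)^6 = 70431.26021
Total PV = 260446.52936 + 70431.26021 = 330877.78957

£330877.79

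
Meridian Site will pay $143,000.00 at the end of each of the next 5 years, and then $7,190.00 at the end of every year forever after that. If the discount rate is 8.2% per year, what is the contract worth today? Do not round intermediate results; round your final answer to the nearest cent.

PV of 5-year annuity: $143,000.00 × [1 − (1+0.082)^−5] / 0.082 = 567960.49507
Perpetuity value at year 5: $7,190.00 / 0.082 = 87682.92683
PV of perpetuity: 87682.92683 / (1+0.082)^5 = 59126.03201
Total PV = 567960.49507 + 59126.03201 = 627086.52707

$627086.53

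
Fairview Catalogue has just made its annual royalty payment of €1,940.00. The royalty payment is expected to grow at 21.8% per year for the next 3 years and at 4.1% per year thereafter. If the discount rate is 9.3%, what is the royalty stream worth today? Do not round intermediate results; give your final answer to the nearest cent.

€60999.66

D_1 = 2362.92000
D_2 = 2878.03656
D_3 = 3505.44853
Terminal value at year 3: TV = D_3×(1+g_2)/(r−g_2) = 3649.17192/0.052 = 70176.38307
P_0 = D_1/(1+r)^1 + D_2/(1+r)^2 + D_3/(1+r)^3 + TV/(1+r)^3
    = 2161.86642 + 2409.10641 + 2684.62178 + 53744.06291 = 60999.65752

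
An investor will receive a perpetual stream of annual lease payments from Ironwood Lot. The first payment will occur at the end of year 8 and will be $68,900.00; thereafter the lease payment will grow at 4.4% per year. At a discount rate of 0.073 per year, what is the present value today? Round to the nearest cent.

$1450852.19

Value at end of year 7: C₁ / (r − g) = $68,900.00 / (0.073 − 0.044) = $2,375,862.0690
Discount to today: PV = $2,375,862.0690 / (1 + 0.073)^7 = $2,375,862.0690 / 1.637563 = $1,450,852.19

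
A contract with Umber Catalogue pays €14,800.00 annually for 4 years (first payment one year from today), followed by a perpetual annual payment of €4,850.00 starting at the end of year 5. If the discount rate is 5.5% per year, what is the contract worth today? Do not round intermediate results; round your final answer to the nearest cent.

€123058.06

PV of 4-year annuity: €14,800.00 × [1 − (1+0.055)^−4] / 0.055 = 51876.22180
Perpetuity value at year 4: €4,850.00 / 0.055 = 88181.81818
PV of perpetuity: 88181.81818 / (1+0.055)^4 = 71181.84009
Total PV = 51876.22180 + 71181.84009 = 123058.06189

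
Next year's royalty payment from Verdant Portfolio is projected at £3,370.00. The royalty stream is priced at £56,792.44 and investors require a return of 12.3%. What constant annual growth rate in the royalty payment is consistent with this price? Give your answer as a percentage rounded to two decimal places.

P = D₁/(r−g) ⇒ g = r − D₁/P = 0.123 − £3,370.00/£56,792.44 = 0.063661

6.37%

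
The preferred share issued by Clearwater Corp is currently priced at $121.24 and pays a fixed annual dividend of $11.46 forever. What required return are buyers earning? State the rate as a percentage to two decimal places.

P = C/r ⇒ r = C/P = $11.46/$121.24 = 0.094523

9.45%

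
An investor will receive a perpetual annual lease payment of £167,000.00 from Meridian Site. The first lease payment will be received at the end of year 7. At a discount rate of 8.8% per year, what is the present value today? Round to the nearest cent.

£1144090.62

Value at end of year 6: C / r = £167,000.00 / 0.088 = £1,897,727.2727
Discount to today: PV = £1,897,727.2727 / (1 + 0.088)^6 = £1,897,727.2727 / 1.658721 = £1,144,090.62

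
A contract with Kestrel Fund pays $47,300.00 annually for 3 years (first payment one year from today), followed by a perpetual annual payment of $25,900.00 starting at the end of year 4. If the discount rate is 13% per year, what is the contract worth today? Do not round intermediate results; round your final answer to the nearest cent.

$249759.43

PV of 3-year annuity: $47,300.00 × [1 − (1+0.13)^−3] / 0.13 = 111682.51788
Perpetuity value at year 3: $25,900.00 / 0.13 = 199230.76923
PV of perpetuity: 199230.76923 / (1+0.13)^3 = 138076.91695
Total PV = 111682.51788 + 138076.91695 = 249759.43483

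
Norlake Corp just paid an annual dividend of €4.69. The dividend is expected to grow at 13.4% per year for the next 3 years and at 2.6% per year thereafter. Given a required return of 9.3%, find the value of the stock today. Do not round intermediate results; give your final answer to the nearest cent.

€95.36

D_1 = 5.31846
D_2 = 6.03113
D_3 = 6.83931
Terminal value at year 3: TV = D_3×(1+g_2)/(r−g_2) = 7.01713/0.067 = 104.73325
P_0 = D_1/(1+r)^1 + D_2/(1+r)^2 + D_3/(1+r)^3 + TV/(1+r)^3
    = 4.86593 + 5.04846 + 5.23783 + 80.20918 = 95.36140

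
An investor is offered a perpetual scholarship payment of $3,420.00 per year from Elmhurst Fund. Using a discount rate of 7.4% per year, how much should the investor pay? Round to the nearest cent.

Level perpetuity: PV = C / r = $3,420.00 / 0.074 = $46,216.22

$46216.22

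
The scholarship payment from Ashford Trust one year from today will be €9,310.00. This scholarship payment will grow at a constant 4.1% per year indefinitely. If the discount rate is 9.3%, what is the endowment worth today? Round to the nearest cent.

€179038.46

Growing perpetuity: P = D₁ / (r − g) = €9,310.0000 / (0.093 − 0.041) = €179,038.46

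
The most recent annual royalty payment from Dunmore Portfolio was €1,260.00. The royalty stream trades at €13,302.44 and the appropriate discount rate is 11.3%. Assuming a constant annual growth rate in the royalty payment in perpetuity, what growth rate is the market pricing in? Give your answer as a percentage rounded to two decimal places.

1.67%

P = D₀(1+g)/(r−g) ⇒ P(r−g) = D₀(1+g) ⇒ g(P+D₀) = P·r − D₀
g = (P·r − D₀)/(P + D₀) = (€13,302.44×0.113 − €1,260.00) / (€13,302.44 + €1,260.00) = 0.016699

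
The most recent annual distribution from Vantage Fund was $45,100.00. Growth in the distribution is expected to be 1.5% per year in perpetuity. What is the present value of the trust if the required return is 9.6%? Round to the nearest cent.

$565141.98

D₁ = D₀ × (1 + g) = $45,100.00 × 1.015 = $45,776.5000
Growing perpetuity: P = D₁ / (r − g) = $45,776.5000 / (0.096 − 0.015) = $565,141.98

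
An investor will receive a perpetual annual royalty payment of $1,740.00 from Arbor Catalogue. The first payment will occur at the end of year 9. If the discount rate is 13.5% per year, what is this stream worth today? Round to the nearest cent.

$4680.03

Value at end of year 8: C / r = $1,740.00 / 0.135 = $12,888.8889
Discount to today: PV = $12,888.8889 / (1 + 0.135)^8 = $12,888.8889 / 2.754019 = $4,680.03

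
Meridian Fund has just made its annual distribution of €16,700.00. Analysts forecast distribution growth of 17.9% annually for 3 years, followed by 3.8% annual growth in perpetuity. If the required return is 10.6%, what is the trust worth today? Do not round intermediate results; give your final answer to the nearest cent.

D_1 = 19689.30000
D_2 = 23213.68470
D_3 = 27368.93426
Terminal value at year 3: TV = D_3×(1+g_2)/(r−g_2) = 28408.95376/0.068 = 417778.73181
P_0 = D_1/(1+r)^1 + D_2/(1+r)^2 + D_3/(1+r)^3 + TV/(1+r)^3
    = 17802.26040 + 18977.27397 + 20229.84268 + 308802.59862 = 365811.97567

€365811.98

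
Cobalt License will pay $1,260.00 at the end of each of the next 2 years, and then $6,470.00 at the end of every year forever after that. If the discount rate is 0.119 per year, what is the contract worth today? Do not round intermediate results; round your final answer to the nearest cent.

$45553.00

PV of 2-year annuity: $1,260.00 × [1 − (1+0.119)^−2] / 0.119 = 2132.26574
Perpetuity value at year 2: $6,470.00 / 0.119 = 54369.74790
PV of perpetuity: 54369.74790 / (1+0.119)^2 = 43420.73256
Total PV = 2132.26574 + 43420.73256 = 45552.99830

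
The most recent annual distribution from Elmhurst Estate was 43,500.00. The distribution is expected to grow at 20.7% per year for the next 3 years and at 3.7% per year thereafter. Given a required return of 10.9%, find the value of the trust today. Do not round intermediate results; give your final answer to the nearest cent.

D_1 = 52504.50000
D_2 = 63372.93150
D_3 = 76491.12832
Terminal value at year 3: TV = D_3×(1+g_2)/(r−g_2) = 79321.30007/0.072 = 1101684.72317
P_0 = D_1/(1+r)^1 + D_2/(1+r)^2 + D_3/(1+r)^3 + TV/(1+r)^3
    = 47344.00361 + 51527.69374 + 56081.08777 + 807723.44472 = 962676.22984

962676.23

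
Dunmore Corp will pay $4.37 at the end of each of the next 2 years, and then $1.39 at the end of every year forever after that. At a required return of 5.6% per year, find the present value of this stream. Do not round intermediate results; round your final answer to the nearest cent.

$30.32

PV of 2-year annuity: $4.37 × [1 − (1+0.056)^−2] / 0.056 = 8.05706
Perpetuity value at year 2: $1.39 / 0.056 = 24.82143
PV of perpetuity: 24.82143 / (1+0.056)^2 = 22.25866
Total PV = 8.05706 + 22.25866 = 30.31572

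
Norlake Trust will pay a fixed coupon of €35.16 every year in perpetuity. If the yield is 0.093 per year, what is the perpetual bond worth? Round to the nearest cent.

Level perpetuity: PV = C / r = €35.16 / 0.093 = €378.06

€378.06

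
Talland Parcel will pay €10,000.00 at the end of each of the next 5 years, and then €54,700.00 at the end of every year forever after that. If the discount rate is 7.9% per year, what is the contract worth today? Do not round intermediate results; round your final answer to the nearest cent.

€513459.54

PV of 5-year annuity: €10,000.00 × [1 − (1+0.079)^−5] / 0.079 = 40032.55488
Perpetuity value at year 5: €54,700.00 / 0.079 = 692405.06329
PV of perpetuity: 692405.06329 / (1+0.079)^5 = 473426.98811
Total PV = 40032.55488 + 473426.98811 = 513459.54299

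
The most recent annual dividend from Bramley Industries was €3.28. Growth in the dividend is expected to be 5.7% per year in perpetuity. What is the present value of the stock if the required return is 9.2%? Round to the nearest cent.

€99.06

D₁ = D₀ × (1 + g) = €3.28 × 1.057 = €3.4670
Growing perpetuity: P = D₁ / (r − g) = €3.4670 / (0.092 − 0.057) = €99.06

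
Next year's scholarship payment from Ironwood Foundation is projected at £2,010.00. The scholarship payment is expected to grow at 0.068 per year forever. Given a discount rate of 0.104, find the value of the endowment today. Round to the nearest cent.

Growing perpetuity: P = D₁ / (r − g) = £2,010.0000 / (0.104 − 0.068) = £55,833.33

£55833.33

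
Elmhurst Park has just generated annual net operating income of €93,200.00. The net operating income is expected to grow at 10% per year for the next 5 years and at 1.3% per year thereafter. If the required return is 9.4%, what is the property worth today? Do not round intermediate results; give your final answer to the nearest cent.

€1671614.17

D_1 = 102520.00000
D_2 = 112772.00000
D_3 = 124049.20000
D_4 = 136454.12000
D_5 = 150099.53200
Terminal value at year 5: TV = D_5×(1+g_2)/(r−g_2) = 152050.82592/0.081 = 1877170.69032
P_0 = D_1/(1+r)^1 + D_2/(1+r)^2 + D_3/(1+r)^3 + D_4/(1+r)^4 + D_5/(1+r)^5 + TV/(1+r)^5
    = 93711.15174 + 94225.10687 + 94741.88076 + 95261.48888 + 95783.94677 + 1197890.59359 = 1671614.16861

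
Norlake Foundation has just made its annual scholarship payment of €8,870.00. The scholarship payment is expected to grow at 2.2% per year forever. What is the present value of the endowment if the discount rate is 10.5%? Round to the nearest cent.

D₁ = D₀ × (1 + g) = €8,870.00 × 1.022 = €9,065.1400
Growing perpetuity: P = D₁ / (r − g) = €9,065.1400 / (0.105 − 0.022) = €109,218.55

€109218.55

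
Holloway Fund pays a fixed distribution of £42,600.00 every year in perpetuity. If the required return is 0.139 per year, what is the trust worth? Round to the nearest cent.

Level perpetuity: PV = C / r = £42,600.00 / 0.139 = £306,474.82

£306474.82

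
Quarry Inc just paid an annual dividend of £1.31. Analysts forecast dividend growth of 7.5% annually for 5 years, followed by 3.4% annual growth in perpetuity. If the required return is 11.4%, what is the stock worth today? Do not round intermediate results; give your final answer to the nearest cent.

£20.06

D_1 = 1.40825
D_2 = 1.51387
D_3 = 1.62741
D_4 = 1.74946
D_5 = 1.88067
Terminal value at year 5: TV = D_5×(1+g_2)/(r−g_2) = 1.94462/0.08 = 24.30772
P_0 = D_1/(1+r)^1 + D_2/(1+r)^2 + D_3/(1+r)^3 + D_4/(1+r)^4 + D_5/(1+r)^5 + TV/(1+r)^5
    = 1.26414 + 1.21988 + 1.17718 + 1.13596 + 1.09619 + 14.16832 = 20.06167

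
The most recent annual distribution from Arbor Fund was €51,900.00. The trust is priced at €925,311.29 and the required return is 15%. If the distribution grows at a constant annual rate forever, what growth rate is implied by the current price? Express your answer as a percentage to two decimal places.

P = D₀(1+g)/(r−g) ⇒ P(r−g) = D₀(1+g) ⇒ g(P+D₀) = P·r − D₀
g = (P·r − D₀)/(P + D₀) = (€925,311.29×0.15 − €51,900.00) / (€925,311.29 + €51,900.00) = 0.088923

8.89%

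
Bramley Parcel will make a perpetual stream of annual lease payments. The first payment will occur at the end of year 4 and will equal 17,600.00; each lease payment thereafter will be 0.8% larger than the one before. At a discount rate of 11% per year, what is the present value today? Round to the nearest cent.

126166.36

Value at end of year 3: C₁ / (r − g) = 17,600.00 / (0.11 − 0.008) = 172,549.0196
Discount to today: PV = 172,549.0196 / (1 + 0.11)^3 = 172,549.0196 / 1.367631 = 126,166.36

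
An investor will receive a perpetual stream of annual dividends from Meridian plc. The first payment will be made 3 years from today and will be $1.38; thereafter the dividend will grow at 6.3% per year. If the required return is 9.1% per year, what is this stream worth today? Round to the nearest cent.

Value at end of year 2: C₁ / (r − g) = $1.38 / (0.091 − 0.063) = $49.2857
Discount to today: PV = $49.2857 / (1 + 0.091)^2 = $49.2857 / 1.190281 = $41.41

$41.41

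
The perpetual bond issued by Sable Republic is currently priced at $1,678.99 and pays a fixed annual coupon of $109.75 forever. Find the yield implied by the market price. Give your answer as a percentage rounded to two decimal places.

P = C/r ⇒ r = C/P = $109.75/$1,678.99 = 0.065367

6.54%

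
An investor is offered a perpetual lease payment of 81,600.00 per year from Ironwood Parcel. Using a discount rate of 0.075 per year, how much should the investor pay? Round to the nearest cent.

1088000.00

Level perpetuity: PV = C / r = 81,600.00 / 0.075 = 1,088,000.00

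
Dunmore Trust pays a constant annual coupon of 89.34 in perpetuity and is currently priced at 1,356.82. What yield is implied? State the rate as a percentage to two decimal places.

6.58%

P = C/r ⇒ r = C/P = 89.34/1,356.82 = 0.065845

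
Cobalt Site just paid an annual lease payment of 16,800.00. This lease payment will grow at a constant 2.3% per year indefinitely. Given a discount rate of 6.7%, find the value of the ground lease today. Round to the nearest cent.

390600.00

D₁ = D₀ × (1 + g) = 16,800.00 × 1.023 = 17,186.4000
Growing perpetuity: P = D₁ / (r − g) = 17,186.4000 / (0.067 − 0.023) = 390,600.00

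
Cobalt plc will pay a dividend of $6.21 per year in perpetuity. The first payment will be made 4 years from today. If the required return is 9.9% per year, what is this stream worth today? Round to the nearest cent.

$47.26

Value at end of year 3: C / r = $6.21 / 0.099 = $62.7273
Discount to today: PV = $62.7273 / (1 + 0.099)^3 = $62.7273 / 1.327373 = $47.26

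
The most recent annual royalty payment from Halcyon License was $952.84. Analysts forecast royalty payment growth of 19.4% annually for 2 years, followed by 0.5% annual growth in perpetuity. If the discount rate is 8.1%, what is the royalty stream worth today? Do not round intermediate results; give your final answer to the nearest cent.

$17586.88

D_1 = 1137.69096
D_2 = 1358.40301
Terminal value at year 2: TV = D_2×(1+g_2)/(r−g_2) = 1365.19502/0.076 = 17963.09239
P_0 = D_1/(1+r)^1 + D_2/(1+r)^2 + TV/(1+r)^2
    = 1052.44307 + 1162.45793 + 15371.97663 = 17586.87764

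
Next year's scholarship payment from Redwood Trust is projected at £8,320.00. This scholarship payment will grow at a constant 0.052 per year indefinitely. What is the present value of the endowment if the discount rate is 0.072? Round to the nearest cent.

Growing perpetuity: P = D₁ / (r − g) = £8,320.0000 / (0.072 − 0.052) = £416,000.00

£416000.00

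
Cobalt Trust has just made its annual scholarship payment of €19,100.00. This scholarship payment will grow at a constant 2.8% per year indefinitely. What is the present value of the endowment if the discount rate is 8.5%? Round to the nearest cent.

D₁ = D₀ × (1 + g) = €19,100.00 × 1.028 = €19,634.8000
Growing perpetuity: P = D₁ / (r − g) = €19,634.8000 / (0.085 − 0.028) = €344,470.18

€344470.18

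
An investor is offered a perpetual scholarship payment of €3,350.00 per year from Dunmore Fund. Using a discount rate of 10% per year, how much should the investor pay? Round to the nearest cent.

Level perpetuity: PV = C / r = €3,350.00 / 0.1 = €33,500.00

€33500.00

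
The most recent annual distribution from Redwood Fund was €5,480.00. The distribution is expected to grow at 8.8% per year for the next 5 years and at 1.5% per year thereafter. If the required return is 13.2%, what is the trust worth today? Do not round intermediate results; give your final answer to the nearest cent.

D_1 = 5962.24000
D_2 = 6486.91712
D_3 = 7057.76583
D_4 = 7678.84922
D_5 = 8354.58795
Terminal value at year 5: TV = D_5×(1+g_2)/(r−g_2) = 8479.90677/0.117 = 72477.83564
P_0 = D_1/(1+r)^1 + D_2/(1+r)^2 + D_3/(1+r)^3 + D_4/(1+r)^4 + D_5/(1+r)^5 + TV/(1+r)^5
    = 5266.99647 + 5062.27222 + 4865.50546 + 4676.38687 + 4494.61918 + 38991.78180 = 63357.56200

€63357.56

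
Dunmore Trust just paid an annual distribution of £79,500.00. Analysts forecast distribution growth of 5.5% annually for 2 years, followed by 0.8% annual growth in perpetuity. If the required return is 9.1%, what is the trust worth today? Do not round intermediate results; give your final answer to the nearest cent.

D_1 = 83872.50000
D_2 = 88485.48750
Terminal value at year 2: TV = D_2×(1+g_2)/(r−g_2) = 89193.37140/0.083 = 1074618.93253
P_0 = D_1/(1+r)^1 + D_2/(1+r)^2 + TV/(1+r)^2
    = 76876.71861 + 74339.99829 + 902827.93099 = 1054044.64789

£1054044.65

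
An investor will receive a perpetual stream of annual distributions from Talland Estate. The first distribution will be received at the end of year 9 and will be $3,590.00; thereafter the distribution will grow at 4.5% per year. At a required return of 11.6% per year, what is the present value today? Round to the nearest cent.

$21014.67

Value at end of year 8: C₁ / (r − g) = $3,590.00 / (0.116 − 0.045) = $50,563.3803
Discount to today: PV = $50,563.3803 / (1 + 0.116)^8 = $50,563.3803 / 2.406099 = $21,014.67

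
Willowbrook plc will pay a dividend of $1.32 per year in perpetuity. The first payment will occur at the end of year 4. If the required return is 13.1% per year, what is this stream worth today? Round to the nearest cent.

Value at end of year 3: C / r = $1.32 / 0.131 = $10.0763
Discount to today: PV = $10.0763 / (1 + 0.131)^3 = $10.0763 / 1.446731 = $6.96

$6.96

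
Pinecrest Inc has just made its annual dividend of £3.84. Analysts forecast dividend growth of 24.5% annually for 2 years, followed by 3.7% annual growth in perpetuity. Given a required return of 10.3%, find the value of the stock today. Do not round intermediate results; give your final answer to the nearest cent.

£86.10

D_1 = 4.78080
D_2 = 5.95210
Terminal value at year 2: TV = D_2×(1+g_2)/(r−g_2) = 6.17232/0.066 = 93.52005
P_0 = D_1/(1+r)^1 + D_2/(1+r)^2 + TV/(1+r)^2
    = 4.33436 + 4.89237 + 76.86944 = 86.09617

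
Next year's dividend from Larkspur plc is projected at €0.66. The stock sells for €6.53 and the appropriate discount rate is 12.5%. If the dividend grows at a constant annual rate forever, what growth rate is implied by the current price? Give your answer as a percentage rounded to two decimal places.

P = D₁/(r−g) ⇒ g = r − D₁/P = 0.125 − €0.66/€6.53 = 0.023928

2.39%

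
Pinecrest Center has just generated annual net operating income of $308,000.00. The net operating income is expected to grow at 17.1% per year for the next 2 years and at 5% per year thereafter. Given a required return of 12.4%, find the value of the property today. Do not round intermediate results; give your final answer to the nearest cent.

D_1 = 360668.00000
D_2 = 422342.22800
Terminal value at year 2: TV = D_2×(1+g_2)/(r−g_2) = 443459.33940/0.074 = 5992693.77568
P_0 = D_1/(1+r)^1 + D_2/(1+r)^2 + TV/(1+r)^2
    = 320879.00356 + 334296.54196 + 4743396.87922 = 5398572.42474

$5398572.42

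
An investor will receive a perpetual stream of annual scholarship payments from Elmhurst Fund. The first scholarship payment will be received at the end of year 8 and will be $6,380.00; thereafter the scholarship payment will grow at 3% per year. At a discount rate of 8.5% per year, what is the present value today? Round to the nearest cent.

Value at end of year 7: C₁ / (r − g) = $6,380.00 / (0.085 − 0.03) = $116,000.0000
Discount to today: PV = $116,000.0000 / (1 + 0.085)^7 = $116,000.0000 / 1.770142 = $65,531.46

$65531.46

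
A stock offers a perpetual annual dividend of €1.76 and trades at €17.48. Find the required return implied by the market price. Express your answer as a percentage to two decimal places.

P = C/r ⇒ r = C/P = €1.76/€17.48 = 0.100686

10.07%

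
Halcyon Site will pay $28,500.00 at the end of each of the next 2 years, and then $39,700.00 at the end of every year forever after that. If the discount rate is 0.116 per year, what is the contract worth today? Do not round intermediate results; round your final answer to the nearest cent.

$323212.85

PV of 2-year annuity: $28,500.00 × [1 − (1+0.116)^−2] / 0.116 = 48420.81936
Perpetuity value at year 2: $39,700.00 / 0.116 = 342241.37931
PV of perpetuity: 342241.37931 / (1+0.116)^2 = 274792.02743
Total PV = 48420.81936 + 274792.02743 = 323212.84679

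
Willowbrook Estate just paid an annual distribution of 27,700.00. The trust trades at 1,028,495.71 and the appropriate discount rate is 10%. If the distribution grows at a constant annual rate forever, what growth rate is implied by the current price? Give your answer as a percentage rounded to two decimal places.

7.12%

P = D₀(1+g)/(r−g) ⇒ P(r−g) = D₀(1+g) ⇒ g(P+D₀) = P·r − D₀
g = (P·r − D₀)/(P + D₀) = (1,028,495.71×0.1 − 27,700.00) / (1,028,495.71 + 27,700.00) = 0.071151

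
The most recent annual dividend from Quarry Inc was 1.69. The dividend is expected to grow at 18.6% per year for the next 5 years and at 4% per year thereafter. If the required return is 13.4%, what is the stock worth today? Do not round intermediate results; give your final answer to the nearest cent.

33.08

D_1 = 2.00434
D_2 = 2.37715
D_3 = 2.81930
D_4 = 3.34369
D_5 = 3.96561
Terminal value at year 5: TV = D_5×(1+g_2)/(r−g_2) = 4.12424/0.094 = 43.87485
P_0 = D_1/(1+r)^1 + D_2/(1+r)^2 + D_3/(1+r)^3 + D_4/(1+r)^4 + D_5/(1+r)^5 + TV/(1+r)^5
    = 1.76750 + 1.84854 + 1.93331 + 2.02196 + 2.11468 + 23.39647 = 33.08247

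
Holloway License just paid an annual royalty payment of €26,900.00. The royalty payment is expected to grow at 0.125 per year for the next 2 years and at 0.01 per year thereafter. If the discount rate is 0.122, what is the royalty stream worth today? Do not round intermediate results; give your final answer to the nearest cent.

D_1 = 30262.50000
D_2 = 34045.31250
Terminal value at year 2: TV = D_2×(1+g_2)/(r−g_2) = 34385.76562/0.112 = 307015.76451
P_0 = D_1/(1+r)^1 + D_2/(1+r)^2 + TV/(1+r)^2
    = 26971.92513 + 27044.04258 + 243879.31256 = 297895.28027

€297895.28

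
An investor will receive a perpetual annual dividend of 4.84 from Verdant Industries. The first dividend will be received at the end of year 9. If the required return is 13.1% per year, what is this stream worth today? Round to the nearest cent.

Value at end of year 8: C / r = 4.84 / 0.131 = 36.9466
Discount to today: PV = 36.9466 / (1 + 0.131)^8 = 36.9466 / 2.677323 = 13.80

13.80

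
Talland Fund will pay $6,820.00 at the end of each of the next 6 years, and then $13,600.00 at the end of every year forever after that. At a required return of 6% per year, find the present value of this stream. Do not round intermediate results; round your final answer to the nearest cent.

PV of 6-year annuity: $6,820.00 × [1 − (1+0.06)^−6] / 0.06 = 33536.15190
Perpetuity value at year 6: $13,600.00 / 0.06 = 226666.66667
PV of perpetuity: 226666.66667 / (1+0.06)^6 = 159791.05583
Total PV = 33536.15190 + 159791.05583 = 193327.20774

$193327.21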